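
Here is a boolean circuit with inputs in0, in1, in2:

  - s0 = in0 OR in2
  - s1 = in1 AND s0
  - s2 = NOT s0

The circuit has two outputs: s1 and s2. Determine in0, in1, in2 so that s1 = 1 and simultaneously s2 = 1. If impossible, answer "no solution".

Across all 8 input combinations, none give both s1 = 1 and s2 = 1.

no solution exists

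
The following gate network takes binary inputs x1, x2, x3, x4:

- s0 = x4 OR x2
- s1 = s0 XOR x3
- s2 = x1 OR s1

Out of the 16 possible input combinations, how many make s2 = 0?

4

s2 = x1 OR s1 must be 0, so both x1 = 0 and s1 = 0.
Enumerating the 16 input combinations, 4 give s2 = 0 and 12 give s2 = 1.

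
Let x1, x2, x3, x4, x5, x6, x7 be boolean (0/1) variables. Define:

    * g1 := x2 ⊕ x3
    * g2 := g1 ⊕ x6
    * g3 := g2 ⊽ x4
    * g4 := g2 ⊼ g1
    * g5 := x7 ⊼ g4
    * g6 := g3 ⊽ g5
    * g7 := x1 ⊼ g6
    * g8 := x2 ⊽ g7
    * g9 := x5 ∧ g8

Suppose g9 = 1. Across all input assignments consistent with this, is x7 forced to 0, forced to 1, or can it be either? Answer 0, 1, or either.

1

g9 = x5 ∧ g8 must be 1, so both x5 = 1 and g8 = 1.
g8 = x2 ⊽ g7 must be 1, so both x2 = 0 and g7 = 0.
Every assignment with g9 = 1 has x7 = 1; there are 4 such assignment(s).
  x1=1, x2=0, x3=0, x4=0, x5=1, x6=1, x7=1
  x1=1, x2=0, x3=0, x4=1, x5=1, x6=0, x7=1
  x1=1, x2=0, x3=0, x4=1, x5=1, x6=1, x7=1
  x1=1, x2=0, x3=1, x4=1, x5=1, x6=1, x7=1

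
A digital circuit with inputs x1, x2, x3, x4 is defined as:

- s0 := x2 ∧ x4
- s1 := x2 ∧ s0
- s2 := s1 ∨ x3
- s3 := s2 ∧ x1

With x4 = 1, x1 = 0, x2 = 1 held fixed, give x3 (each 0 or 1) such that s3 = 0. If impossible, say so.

x3=0

s3 = s2 ∧ x1 must be 0, so at least one of s2, x1 is 0.
Check with x4 = 1, x1 = 0, x2 = 1 and x3=0:
s0 = x2 ∧ x4 = 1 ∧ 1 = 1
s1 = x2 ∧ s0 = 1 ∧ 1 = 1
s2 = s1 ∨ x3 = 1 ∨ 0 = 1
s3 = s2 ∧ x1 = 1 ∧ 0 = 0
So s3 = 0.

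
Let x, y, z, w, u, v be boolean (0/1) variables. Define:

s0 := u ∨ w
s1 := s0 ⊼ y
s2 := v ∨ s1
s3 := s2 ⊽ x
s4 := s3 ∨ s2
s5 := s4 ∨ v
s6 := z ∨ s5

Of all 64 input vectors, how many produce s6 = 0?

s6 = z ∨ s5 must be 0, so both z = 0 and s5 = 0.
Satisfying assignments:
  x=1, y=1, z=0, w=0, u=1, v=0
  x=1, y=1, z=0, w=1, u=0, v=0
  x=1, y=1, z=0, w=1, u=1, v=0

3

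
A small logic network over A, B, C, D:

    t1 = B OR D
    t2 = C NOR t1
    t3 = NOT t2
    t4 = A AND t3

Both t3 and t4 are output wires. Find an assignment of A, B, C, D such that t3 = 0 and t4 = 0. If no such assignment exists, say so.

Check with A=1, B=0, C=0, D=0:
t1 = B OR D = 0 OR 0 = 0
t2 = C NOR t1 = 0 NOR 0 = 1
t3 = NOT t2 = NOT 1 = 0
t4 = A AND t3 = 1 AND 0 = 0
So t3 = 0 and t4 = 0.

A=1, B=0, C=0, D=0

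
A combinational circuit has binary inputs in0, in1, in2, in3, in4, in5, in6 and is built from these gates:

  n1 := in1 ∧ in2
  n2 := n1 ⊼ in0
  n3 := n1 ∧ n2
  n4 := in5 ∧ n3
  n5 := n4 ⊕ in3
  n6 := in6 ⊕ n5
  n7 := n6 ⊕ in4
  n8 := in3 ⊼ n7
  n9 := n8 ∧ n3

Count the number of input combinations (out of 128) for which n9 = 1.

n9 = n8 ∧ n3 must be 1, so both n8 = 1 and n3 = 1.
Enumerating the 128 input combinations, 12 give n9 = 1 and 116 give n9 = 0.

12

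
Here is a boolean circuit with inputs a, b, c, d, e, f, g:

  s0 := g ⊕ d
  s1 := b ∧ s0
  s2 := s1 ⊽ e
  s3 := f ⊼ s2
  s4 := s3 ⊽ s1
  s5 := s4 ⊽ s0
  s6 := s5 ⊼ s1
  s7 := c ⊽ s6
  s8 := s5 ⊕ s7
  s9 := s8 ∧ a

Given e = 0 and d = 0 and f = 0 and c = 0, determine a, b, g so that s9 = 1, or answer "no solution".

s9 = s8 ∧ a must be 1, so both s8 = 1 and a = 1.
Check with e = 0 and d = 0 and f = 0 and c = 0 and a=1, b=1, g=0:
s0 = g ⊕ d = 0 ⊕ 0 = 0
s1 = b ∧ s0 = 1 ∧ 0 = 0
s2 = s1 ⊽ e = 0 ⊽ 0 = 1
s3 = f ⊼ s2 = 0 ⊼ 1 = 1
s4 = s3 ⊽ s1 = 1 ⊽ 0 = 0
s5 = s4 ⊽ s0 = 0 ⊽ 0 = 1
s6 = s5 ⊼ s1 = 1 ⊼ 0 = 1
s7 = c ⊽ s6 = 0 ⊽ 1 = 0
s8 = s5 ⊕ s7 = 1 ⊕ 0 = 1
s9 = s8 ∧ a = 1 ∧ 1 = 1
So s9 = 1.

a=1, b=1, g=0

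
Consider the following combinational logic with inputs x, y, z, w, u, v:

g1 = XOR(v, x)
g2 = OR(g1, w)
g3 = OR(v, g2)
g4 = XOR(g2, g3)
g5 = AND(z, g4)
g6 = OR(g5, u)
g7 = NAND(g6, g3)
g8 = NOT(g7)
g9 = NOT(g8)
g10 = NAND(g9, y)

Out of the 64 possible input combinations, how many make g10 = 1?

g10 = NAND(g9, y) must be 1, so at least one of g9, y is 0.
Enumerating the 64 input combinations, 47 give g10 = 1 and 17 give g10 = 0.

47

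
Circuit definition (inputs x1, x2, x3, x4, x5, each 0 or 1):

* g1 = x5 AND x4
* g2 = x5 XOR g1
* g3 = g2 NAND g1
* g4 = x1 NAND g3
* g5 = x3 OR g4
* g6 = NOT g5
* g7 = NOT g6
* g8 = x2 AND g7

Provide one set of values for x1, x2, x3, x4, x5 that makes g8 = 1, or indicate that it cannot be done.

x1=0, x2=1, x3=1, x4=1, x5=0

g8 = x2 AND g7 must be 1, so both x2 = 1 and g7 = 1.
g7 = NOT g6 must be 1, so g6 = 0.
Check with x1=0, x2=1, x3=1, x4=1, x5=0:
g1 = x5 AND x4 = 0 AND 1 = 0
g2 = x5 XOR g1 = 0 XOR 0 = 0
g3 = g2 NAND g1 = 0 NAND 0 = 1
g4 = x1 NAND g3 = 0 NAND 1 = 1
g5 = x3 OR g4 = 1 OR 1 = 1
g6 = NOT g5 = NOT 1 = 0
g7 = NOT g6 = NOT 0 = 1
g8 = x2 AND g7 = 1 AND 1 = 1
So g8 = 1 as required.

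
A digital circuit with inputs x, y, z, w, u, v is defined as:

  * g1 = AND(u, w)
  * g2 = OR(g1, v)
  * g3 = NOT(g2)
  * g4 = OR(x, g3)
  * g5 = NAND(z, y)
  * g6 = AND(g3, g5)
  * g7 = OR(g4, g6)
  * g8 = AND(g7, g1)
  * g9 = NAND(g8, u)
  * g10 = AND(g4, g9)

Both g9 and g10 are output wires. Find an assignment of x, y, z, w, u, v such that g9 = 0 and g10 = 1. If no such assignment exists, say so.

no solution exists

Across all 64 input combinations, none give both g9 = 0 and g10 = 1.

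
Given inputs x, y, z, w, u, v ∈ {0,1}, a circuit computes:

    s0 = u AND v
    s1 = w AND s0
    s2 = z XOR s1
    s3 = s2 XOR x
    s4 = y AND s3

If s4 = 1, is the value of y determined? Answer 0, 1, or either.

1

s4 = y AND s3 must be 1, so both y = 1 and s3 = 1.
Every assignment with s4 = 1 has y = 1; there are 16 such assignment(s).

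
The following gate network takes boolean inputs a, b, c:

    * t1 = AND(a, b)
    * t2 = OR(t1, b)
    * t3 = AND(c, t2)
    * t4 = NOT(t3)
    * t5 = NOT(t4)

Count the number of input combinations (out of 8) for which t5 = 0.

t5 = NOT(t4) must be 0, so t4 = 1.
t4 = NOT(t3) must be 1, so t3 = 0.
t3 = AND(c, t2) must be 0, so at least one of c, t2 is 0.
Satisfying assignments:
  a=0, b=0, c=0
  a=0, b=0, c=1
  a=0, b=1, c=0
  a=1, b=0, c=0
  a=1, b=0, c=1
  a=1, b=1, c=0

6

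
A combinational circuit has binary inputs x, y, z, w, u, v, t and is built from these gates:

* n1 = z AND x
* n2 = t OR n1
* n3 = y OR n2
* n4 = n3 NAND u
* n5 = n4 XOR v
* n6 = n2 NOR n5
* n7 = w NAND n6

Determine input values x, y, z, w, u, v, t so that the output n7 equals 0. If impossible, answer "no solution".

x=0 y=0 z=0 w=1 u=1 v=1 t=0

n7 = w NAND n6 must be 0, so both w = 1 and n6 = 1.
n6 = n2 NOR n5 must be 1, so both n2 = 0 and n5 = 0.
Check with x=0 y=0 z=0 w=1 u=1 v=1 t=0:
n1 = z AND x = 0 AND 0 = 0
n2 = t OR n1 = 0 OR 0 = 0
n3 = y OR n2 = 0 OR 0 = 0
n4 = n3 NAND u = 0 NAND 1 = 1
n5 = n4 XOR v = 1 XOR 1 = 0
n6 = n2 NOR n5 = 0 NOR 0 = 1
n7 = w NAND n6 = 1 NAND 1 = 0
So n7 = 0 as required.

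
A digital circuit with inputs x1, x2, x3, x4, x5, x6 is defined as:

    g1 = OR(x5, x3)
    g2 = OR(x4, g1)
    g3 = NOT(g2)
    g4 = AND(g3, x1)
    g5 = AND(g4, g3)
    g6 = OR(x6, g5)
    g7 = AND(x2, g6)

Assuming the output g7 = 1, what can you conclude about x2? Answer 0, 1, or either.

1

g7 = AND(x2, g6) must be 1, so both x2 = 1 and g6 = 1.
g6 = OR(x6, g5) must be 1, so at least one of x6, g5 is 1.
Every assignment with g7 = 1 has x2 = 1; there are 17 such assignment(s).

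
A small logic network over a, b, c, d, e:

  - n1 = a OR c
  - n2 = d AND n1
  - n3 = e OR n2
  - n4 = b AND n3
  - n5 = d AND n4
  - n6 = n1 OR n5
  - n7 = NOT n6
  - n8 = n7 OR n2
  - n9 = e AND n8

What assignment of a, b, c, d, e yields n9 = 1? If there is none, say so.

a=0, b=0, c=0, d=0, e=1

Check with a=0, b=0, c=0, d=0, e=1:
n1 = a OR c = 0 OR 0 = 0
n2 = d AND n1 = 0 AND 0 = 0
n3 = e OR n2 = 1 OR 0 = 1
n4 = b AND n3 = 0 AND 1 = 0
n5 = d AND n4 = 0 AND 0 = 0
n6 = n1 OR n5 = 0 OR 0 = 0
n7 = NOT n6 = NOT 0 = 1
n8 = n7 OR n2 = 1 OR 0 = 1
n9 = e AND n8 = 1 AND 1 = 1
So n9 = 1 as required.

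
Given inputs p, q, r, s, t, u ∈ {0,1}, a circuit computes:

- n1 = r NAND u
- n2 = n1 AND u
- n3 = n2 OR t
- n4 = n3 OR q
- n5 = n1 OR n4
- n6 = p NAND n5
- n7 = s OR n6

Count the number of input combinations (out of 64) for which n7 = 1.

n7 = s OR n6 must be 1, so at least one of s, n6 is 1.
Enumerating the 64 input combinations, 49 give n7 = 1 and 15 give n7 = 0.

49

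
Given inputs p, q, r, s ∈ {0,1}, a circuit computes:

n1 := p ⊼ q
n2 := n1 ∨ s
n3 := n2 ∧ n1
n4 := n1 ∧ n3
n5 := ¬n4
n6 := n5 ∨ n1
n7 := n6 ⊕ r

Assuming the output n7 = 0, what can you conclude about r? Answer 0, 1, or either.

n7 = n6 ⊕ r must be 0, so n6 and r are equal.
Every assignment with n7 = 0 has r = 1; there are 8 such assignment(s).

1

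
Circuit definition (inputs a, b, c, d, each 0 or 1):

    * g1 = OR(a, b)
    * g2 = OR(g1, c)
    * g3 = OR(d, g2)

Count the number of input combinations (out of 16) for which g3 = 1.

g3 = OR(d, g2) must be 1, so at least one of d, g2 is 1.
Enumerating the 16 input combinations, 15 give g3 = 1 and 1 give g3 = 0.

15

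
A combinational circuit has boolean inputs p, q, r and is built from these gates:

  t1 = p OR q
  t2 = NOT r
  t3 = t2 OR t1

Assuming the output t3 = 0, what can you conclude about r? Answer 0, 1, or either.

1

t3 = t2 OR t1 must be 0, so both t2 = 0 and t1 = 0.
t2 = NOT r must be 0, so r = 1.
t1 = p OR q must be 0, so both p = 0 and q = 0.
Every assignment with t3 = 0 has r = 1; there are 1 such assignment(s).
  p=0, q=0, r=1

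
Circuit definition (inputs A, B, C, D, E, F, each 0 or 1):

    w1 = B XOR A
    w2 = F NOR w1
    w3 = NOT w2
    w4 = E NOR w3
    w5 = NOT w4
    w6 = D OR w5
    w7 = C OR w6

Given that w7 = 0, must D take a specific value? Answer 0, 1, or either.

w7 = C OR w6 must be 0, so both C = 0 and w6 = 0.
Every assignment with w7 = 0 has D = 0; there are 2 such assignment(s).
  A=0, B=0, C=0, D=0, E=0, F=0
  A=1, B=1, C=0, D=0, E=0, F=0

0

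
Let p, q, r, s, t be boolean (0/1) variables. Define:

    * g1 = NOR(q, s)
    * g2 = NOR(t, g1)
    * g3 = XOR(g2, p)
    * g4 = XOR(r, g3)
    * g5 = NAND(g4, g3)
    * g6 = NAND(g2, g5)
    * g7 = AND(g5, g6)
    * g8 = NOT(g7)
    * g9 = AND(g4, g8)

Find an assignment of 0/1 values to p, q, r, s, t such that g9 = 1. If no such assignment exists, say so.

p=1 q=1 r=1 s=0 t=0

Check with p=1 q=1 r=1 s=0 t=0:
g1 = NOR(q, s) = NOR(1, 0) = 0
g2 = NOR(t, g1) = NOR(0, 0) = 1
g3 = XOR(g2, p) = XOR(1, 1) = 0
g4 = XOR(r, g3) = XOR(1, 0) = 1
g5 = NAND(g4, g3) = NAND(1, 0) = 1
g6 = NAND(g2, g5) = NAND(1, 1) = 0
g7 = AND(g5, g6) = AND(1, 0) = 0
g8 = NOT(g7) = NOT 0 = 1
g9 = AND(g4, g8) = AND(1, 1) = 1
So g9 = 1 as required.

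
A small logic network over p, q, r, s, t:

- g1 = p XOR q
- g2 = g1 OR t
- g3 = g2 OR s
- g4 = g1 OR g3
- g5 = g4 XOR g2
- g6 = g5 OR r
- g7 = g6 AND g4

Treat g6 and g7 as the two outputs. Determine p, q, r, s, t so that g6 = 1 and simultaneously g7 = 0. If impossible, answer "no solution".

p=0, q=0, r=1, s=0, t=0

Check with p=0, q=0, r=1, s=0, t=0:
g1 = p XOR q = 0 XOR 0 = 0
g2 = g1 OR t = 0 OR 0 = 0
g3 = g2 OR s = 0 OR 0 = 0
g4 = g1 OR g3 = 0 OR 0 = 0
g5 = g4 XOR g2 = 0 XOR 0 = 0
g6 = g5 OR r = 0 OR 1 = 1
g7 = g6 AND g4 = 1 AND 0 = 0
So g6 = 1 and g7 = 0.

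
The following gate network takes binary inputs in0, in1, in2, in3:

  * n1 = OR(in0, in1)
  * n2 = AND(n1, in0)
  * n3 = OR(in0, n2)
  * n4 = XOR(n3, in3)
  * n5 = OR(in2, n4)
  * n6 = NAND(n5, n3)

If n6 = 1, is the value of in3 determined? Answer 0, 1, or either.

either

Both values of in3 occur among assignments with n6 = 1:
  in3=0: in0=0, in1=0, in2=0, in3=0
  in3=1: in0=0, in1=0, in2=0, in3=1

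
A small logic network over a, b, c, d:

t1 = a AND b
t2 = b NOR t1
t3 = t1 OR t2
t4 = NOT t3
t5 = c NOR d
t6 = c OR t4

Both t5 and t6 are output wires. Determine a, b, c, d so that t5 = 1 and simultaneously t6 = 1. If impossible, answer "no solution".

a=0, b=1, c=0, d=0

Check with a=0, b=1, c=0, d=0:
t1 = a AND b = 0 AND 1 = 0
t2 = b NOR t1 = 1 NOR 0 = 0
t3 = t1 OR t2 = 0 OR 0 = 0
t4 = NOT t3 = NOT 0 = 1
t5 = c NOR d = 0 NOR 0 = 1
t6 = c OR t4 = 0 OR 1 = 1
So t5 = 1 and t6 = 1.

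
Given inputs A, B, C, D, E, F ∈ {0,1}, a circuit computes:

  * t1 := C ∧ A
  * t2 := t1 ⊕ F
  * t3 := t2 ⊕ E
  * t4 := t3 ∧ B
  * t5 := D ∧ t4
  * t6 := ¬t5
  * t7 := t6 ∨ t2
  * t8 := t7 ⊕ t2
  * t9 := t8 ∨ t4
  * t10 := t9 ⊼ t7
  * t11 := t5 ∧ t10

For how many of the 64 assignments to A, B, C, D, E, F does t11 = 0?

60

t11 = t5 ∧ t10 must be 0, so at least one of t5, t10 is 0.
Enumerating the 64 input combinations, 60 give t11 = 0 and 4 give t11 = 1.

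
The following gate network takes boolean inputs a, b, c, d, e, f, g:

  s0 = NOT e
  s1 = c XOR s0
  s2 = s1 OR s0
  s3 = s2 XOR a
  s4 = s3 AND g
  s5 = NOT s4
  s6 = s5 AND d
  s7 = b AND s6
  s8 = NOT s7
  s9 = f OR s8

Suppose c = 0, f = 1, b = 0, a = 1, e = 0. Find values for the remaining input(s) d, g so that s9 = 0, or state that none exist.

no solution exists

With c = 0, f = 1, b = 0, a = 1, e = 0 fixed, none of the 4 settings of d, g give s9 = 0.
For example, with d=1, g=1:
s0 = NOT e = NOT 0 = 1
s1 = c XOR s0 = 0 XOR 1 = 1
s2 = s1 OR s0 = 1 OR 1 = 1
s3 = s2 XOR a = 1 XOR 1 = 0
s4 = s3 AND g = 0 AND 1 = 0
s5 = NOT s4 = NOT 0 = 1
s6 = s5 AND d = 1 AND 1 = 1
s7 = b AND s6 = 0 AND 1 = 0
s8 = NOT s7 = NOT 0 = 1
s9 = f OR s8 = 1 OR 1 = 1
giving s9 = 1 ≠ 0.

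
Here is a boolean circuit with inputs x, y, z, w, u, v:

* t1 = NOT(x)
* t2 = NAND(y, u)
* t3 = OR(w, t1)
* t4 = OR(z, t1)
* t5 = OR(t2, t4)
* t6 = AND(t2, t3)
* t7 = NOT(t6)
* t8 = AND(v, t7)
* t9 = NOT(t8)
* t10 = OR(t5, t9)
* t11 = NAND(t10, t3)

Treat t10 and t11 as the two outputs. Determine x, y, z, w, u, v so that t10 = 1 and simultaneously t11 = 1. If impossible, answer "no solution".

Check with x=1, y=0, z=1, w=0, u=0, v=0:
t1 = NOT(x) = NOT 1 = 0
t2 = NAND(y, u) = NAND(0, 0) = 1
t3 = OR(w, t1) = OR(0, 0) = 0
t4 = OR(z, t1) = OR(1, 0) = 1
t5 = OR(t2, t4) = OR(1, 1) = 1
t6 = AND(t2, t3) = AND(1, 0) = 0
t7 = NOT(t6) = NOT 0 = 1
t8 = AND(v, t7) = AND(0, 1) = 0
t9 = NOT(t8) = NOT 0 = 1
t10 = OR(t5, t9) = OR(1, 1) = 1
t11 = NAND(t10, t3) = NAND(1, 0) = 1
So t10 = 1 and t11 = 1.

x=1, y=0, z=1, w=0, u=0, v=0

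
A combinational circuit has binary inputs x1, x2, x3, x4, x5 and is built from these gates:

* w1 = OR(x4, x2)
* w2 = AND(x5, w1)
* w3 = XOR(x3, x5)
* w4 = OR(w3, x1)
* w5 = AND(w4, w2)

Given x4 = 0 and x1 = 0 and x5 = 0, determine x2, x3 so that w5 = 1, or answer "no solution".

no solution exists

With x4 = 0 and x1 = 0 and x5 = 0 fixed, none of the 4 settings of x2, x3 give w5 = 1.
For example, with x2=1, x3=0:
w1 = OR(x4, x2) = OR(0, 1) = 1
w2 = AND(x5, w1) = AND(0, 1) = 0
w3 = XOR(x3, x5) = XOR(0, 0) = 0
w4 = OR(w3, x1) = OR(0, 0) = 0
w5 = AND(w4, w2) = AND(0, 0) = 0
giving w5 = 0 ≠ 1.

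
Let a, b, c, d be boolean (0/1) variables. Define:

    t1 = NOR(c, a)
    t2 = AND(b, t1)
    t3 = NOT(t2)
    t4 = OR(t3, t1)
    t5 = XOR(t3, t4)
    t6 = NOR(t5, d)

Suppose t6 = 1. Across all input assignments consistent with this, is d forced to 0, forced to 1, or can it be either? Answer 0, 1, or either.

t6 = NOR(t5, d) must be 1, so both t5 = 0 and d = 0.
t5 = XOR(t3, t4) must be 0, so t3 and t4 are equal.
Every assignment with t6 = 1 has d = 0; there are 7 such assignment(s).

0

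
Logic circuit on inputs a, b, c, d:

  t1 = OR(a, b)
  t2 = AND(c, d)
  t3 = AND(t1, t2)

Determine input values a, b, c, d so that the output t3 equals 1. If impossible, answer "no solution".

t3 = AND(t1, t2) must be 1, so both t1 = 1 and t2 = 1.
t1 = OR(a, b) must be 1, so at least one of a, b is 1.
Check with a=1 b=0 c=1 d=1:
t1 = OR(a, b) = OR(1, 0) = 1
t2 = AND(c, d) = AND(1, 1) = 1
t3 = AND(t1, t2) = AND(1, 1) = 1
So t3 = 1 as required.

a=1 b=0 c=1 d=1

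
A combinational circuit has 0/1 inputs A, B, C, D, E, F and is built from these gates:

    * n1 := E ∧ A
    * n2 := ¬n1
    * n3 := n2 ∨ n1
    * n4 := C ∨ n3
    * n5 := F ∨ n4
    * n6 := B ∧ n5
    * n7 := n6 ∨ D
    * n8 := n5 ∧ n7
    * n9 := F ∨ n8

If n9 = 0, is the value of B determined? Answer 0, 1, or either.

n9 = F ∨ n8 must be 0, so both F = 0 and n8 = 0.
n8 = n5 ∧ n7 must be 0, so at least one of n5, n7 is 0.
Every assignment with n9 = 0 has B = 0; there are 8 such assignment(s).

0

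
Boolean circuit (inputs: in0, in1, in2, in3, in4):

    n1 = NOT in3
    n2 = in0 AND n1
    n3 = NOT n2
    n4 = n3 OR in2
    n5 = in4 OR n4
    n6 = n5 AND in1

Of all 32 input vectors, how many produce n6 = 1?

15

n6 = n5 AND in1 must be 1, so both n5 = 1 and in1 = 1.
n5 = in4 OR n4 must be 1, so at least one of in4, n4 is 1.
Enumerating the 32 input combinations, 15 give n6 = 1 and 17 give n6 = 0.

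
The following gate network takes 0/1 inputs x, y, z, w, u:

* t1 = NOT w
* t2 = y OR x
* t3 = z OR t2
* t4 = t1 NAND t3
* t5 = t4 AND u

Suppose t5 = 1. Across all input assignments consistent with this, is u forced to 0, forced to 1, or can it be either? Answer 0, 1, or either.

t5 = t4 AND u must be 1, so both t4 = 1 and u = 1.
t4 = t1 NAND t3 must be 1, so at least one of t1, t3 is 0.
Every assignment with t5 = 1 has u = 1; there are 9 such assignment(s).

1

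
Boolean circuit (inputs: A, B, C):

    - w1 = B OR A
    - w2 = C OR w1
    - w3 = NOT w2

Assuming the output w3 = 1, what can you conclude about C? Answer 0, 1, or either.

0

w3 = NOT w2 must be 1, so w2 = 0.
w2 = C OR w1 must be 0, so both C = 0 and w1 = 0.
w1 = B OR A must be 0, so both B = 0 and A = 0.
Every assignment with w3 = 1 has C = 0; there are 1 such assignment(s).
  A=0, B=0, C=0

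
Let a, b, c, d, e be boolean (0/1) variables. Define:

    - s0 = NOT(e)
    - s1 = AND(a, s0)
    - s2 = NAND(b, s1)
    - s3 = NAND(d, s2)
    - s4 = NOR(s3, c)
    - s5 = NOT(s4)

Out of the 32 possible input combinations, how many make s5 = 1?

25

s5 = NOT(s4) must be 1, so s4 = 0.
s4 = NOR(s3, c) must be 0, so at least one of s3, c is 1.
Enumerating the 32 input combinations, 25 give s5 = 1 and 7 give s5 = 0.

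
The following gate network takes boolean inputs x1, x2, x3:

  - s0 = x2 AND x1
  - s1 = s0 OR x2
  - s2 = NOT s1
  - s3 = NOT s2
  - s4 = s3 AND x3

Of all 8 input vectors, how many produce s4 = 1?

s4 = s3 AND x3 must be 1, so both s3 = 1 and x3 = 1.
Satisfying assignments:
  x1=0, x2=1, x3=1
  x1=1, x2=1, x3=1

2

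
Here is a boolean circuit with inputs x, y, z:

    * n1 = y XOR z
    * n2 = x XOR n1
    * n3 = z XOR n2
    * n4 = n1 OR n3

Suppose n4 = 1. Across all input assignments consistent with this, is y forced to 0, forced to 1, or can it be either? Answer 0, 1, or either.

Both values of y occur among assignments with n4 = 1:
  y=0: x=0, y=0, z=1
  y=1: x=0, y=1, z=0

either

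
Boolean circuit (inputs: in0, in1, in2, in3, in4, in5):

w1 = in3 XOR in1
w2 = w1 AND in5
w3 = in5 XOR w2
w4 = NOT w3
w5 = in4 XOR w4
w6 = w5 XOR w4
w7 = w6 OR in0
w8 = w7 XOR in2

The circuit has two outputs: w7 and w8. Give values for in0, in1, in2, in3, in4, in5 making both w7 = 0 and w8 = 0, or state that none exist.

in0=0, in1=0, in2=0, in3=1, in4=0, in5=0

Check with in0=0, in1=0, in2=0, in3=1, in4=0, in5=0:
w1 = in3 XOR in1 = 1 XOR 0 = 1
w2 = w1 AND in5 = 1 AND 0 = 0
w3 = in5 XOR w2 = 0 XOR 0 = 0
w4 = NOT w3 = NOT 0 = 1
w5 = in4 XOR w4 = 0 XOR 1 = 1
w6 = w5 XOR w4 = 1 XOR 1 = 0
w7 = w6 OR in0 = 0 OR 0 = 0
w8 = w7 XOR in2 = 0 XOR 0 = 0
So w7 = 0 and w8 = 0.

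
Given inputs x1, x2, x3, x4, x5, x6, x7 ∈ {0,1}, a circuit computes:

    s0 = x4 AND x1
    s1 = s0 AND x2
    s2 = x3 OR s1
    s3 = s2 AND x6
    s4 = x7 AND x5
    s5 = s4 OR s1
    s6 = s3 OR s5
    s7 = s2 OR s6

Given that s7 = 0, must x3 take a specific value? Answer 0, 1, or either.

0

s7 = s2 OR s6 must be 0, so both s2 = 0 and s6 = 0.
Every assignment with s7 = 0 has x3 = 0; there are 42 such assignment(s).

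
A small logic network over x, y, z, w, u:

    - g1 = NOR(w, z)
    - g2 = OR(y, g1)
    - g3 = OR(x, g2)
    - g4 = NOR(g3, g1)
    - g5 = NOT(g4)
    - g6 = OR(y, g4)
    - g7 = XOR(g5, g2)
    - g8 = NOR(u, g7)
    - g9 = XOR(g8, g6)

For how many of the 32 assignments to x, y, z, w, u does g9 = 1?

g9 = XOR(g8, g6) must be 1, so g8 and g6 differ.
Enumerating the 32 input combinations, 13 give g9 = 1 and 19 give g9 = 0.

13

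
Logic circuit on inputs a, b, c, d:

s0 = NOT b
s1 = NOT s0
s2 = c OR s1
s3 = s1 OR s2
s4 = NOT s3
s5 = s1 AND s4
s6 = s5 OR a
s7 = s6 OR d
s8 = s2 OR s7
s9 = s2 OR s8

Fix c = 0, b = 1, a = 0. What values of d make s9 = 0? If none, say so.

With c = 0, b = 1, a = 0 fixed, none of the 2 settings of d give s9 = 0.
For example, with d=0:
s0 = NOT b = NOT 1 = 0
s1 = NOT s0 = NOT 0 = 1
s2 = c OR s1 = 0 OR 1 = 1
s3 = s1 OR s2 = 1 OR 1 = 1
s4 = NOT s3 = NOT 1 = 0
s5 = s1 AND s4 = 1 AND 0 = 0
s6 = s5 OR a = 0 OR 0 = 0
s7 = s6 OR d = 0 OR 0 = 0
s8 = s2 OR s7 = 1 OR 0 = 1
s9 = s2 OR s8 = 1 OR 1 = 1
giving s9 = 1 ≠ 0.

no solution exists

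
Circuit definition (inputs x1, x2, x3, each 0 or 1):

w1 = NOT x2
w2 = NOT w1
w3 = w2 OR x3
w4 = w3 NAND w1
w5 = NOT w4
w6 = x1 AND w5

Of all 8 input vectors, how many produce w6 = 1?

w6 = x1 AND w5 must be 1, so both x1 = 1 and w5 = 1.
w5 = NOT w4 must be 1, so w4 = 0.
w4 = w3 NAND w1 must be 0, so both w3 = 1 and w1 = 1.
Satisfying assignments:
  x1=1, x2=0, x3=1

1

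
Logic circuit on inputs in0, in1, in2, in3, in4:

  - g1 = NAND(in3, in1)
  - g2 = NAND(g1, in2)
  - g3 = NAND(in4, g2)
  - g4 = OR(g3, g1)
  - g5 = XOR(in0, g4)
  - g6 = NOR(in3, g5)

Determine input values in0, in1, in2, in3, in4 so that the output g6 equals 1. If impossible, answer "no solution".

in0=1, in1=1, in2=0, in3=0, in4=1

Check with in0=1, in1=1, in2=0, in3=0, in4=1:
g1 = NAND(in3, in1) = NAND(0, 1) = 1
g2 = NAND(g1, in2) = NAND(1, 0) = 1
g3 = NAND(in4, g2) = NAND(1, 1) = 0
g4 = OR(g3, g1) = OR(0, 1) = 1
g5 = XOR(in0, g4) = XOR(1, 1) = 0
g6 = NOR(in3, g5) = NOR(0, 0) = 1
So g6 = 1 as required.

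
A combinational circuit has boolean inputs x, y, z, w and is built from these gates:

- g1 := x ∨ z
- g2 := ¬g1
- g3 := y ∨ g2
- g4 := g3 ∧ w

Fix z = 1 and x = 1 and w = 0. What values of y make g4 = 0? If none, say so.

y=1

g4 = g3 ∧ w must be 0, so at least one of g3, w is 0.
Check with z = 1 and x = 1 and w = 0 and y=1:
g1 = x ∨ z = 1 ∨ 1 = 1
g2 = ¬g1 = ¬1 = 0
g3 = y ∨ g2 = 1 ∨ 0 = 1
g4 = g3 ∧ w = 1 ∧ 0 = 0
So g4 = 0.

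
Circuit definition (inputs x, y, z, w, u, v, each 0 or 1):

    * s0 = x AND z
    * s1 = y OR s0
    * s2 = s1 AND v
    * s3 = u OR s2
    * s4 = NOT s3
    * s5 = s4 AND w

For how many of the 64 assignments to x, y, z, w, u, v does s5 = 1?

s5 = s4 AND w must be 1, so both s4 = 1 and w = 1.
s4 = NOT s3 must be 1, so s3 = 0.
Enumerating the 64 input combinations, 11 give s5 = 1 and 53 give s5 = 0.

11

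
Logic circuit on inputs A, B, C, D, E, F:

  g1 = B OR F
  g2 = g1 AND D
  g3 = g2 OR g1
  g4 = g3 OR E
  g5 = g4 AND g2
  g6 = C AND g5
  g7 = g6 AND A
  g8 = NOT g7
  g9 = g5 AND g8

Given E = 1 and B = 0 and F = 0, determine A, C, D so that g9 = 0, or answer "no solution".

Check with E = 1 and B = 0 and F = 0 and A=0, C=1, D=1:
g1 = B OR F = 0 OR 0 = 0
g2 = g1 AND D = 0 AND 1 = 0
g3 = g2 OR g1 = 0 OR 0 = 0
g4 = g3 OR E = 0 OR 1 = 1
g5 = g4 AND g2 = 1 AND 0 = 0
g6 = C AND g5 = 1 AND 0 = 0
g7 = g6 AND A = 0 AND 0 = 0
g8 = NOT g7 = NOT 0 = 1
g9 = g5 AND g8 = 0 AND 1 = 0
So g9 = 0.

A=0 C=1 D=1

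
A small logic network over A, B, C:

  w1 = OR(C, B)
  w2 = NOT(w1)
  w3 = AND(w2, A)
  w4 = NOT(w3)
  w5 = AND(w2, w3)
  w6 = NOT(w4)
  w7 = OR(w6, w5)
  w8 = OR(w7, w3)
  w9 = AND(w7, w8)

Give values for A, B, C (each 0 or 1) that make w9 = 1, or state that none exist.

A=1, B=0, C=0

w9 = AND(w7, w8) must be 1, so both w7 = 1 and w8 = 1.
Check with A=1, B=0, C=0:
w1 = OR(C, B) = OR(0, 0) = 0
w2 = NOT(w1) = NOT 0 = 1
w3 = AND(w2, A) = AND(1, 1) = 1
w4 = NOT(w3) = NOT 1 = 0
w5 = AND(w2, w3) = AND(1, 1) = 1
w6 = NOT(w4) = NOT 0 = 1
w7 = OR(w6, w5) = OR(1, 1) = 1
w8 = OR(w7, w3) = OR(1, 1) = 1
w9 = AND(w7, w8) = AND(1, 1) = 1
So w9 = 1 as required.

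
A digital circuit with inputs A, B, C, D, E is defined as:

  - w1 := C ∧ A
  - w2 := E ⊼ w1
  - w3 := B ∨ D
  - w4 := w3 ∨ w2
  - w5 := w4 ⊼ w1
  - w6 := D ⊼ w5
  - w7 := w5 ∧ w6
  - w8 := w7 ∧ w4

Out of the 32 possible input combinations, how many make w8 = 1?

12

w8 = w7 ∧ w4 must be 1, so both w7 = 1 and w4 = 1.
w7 = w5 ∧ w6 must be 1, so both w5 = 1 and w6 = 1.
Enumerating the 32 input combinations, 12 give w8 = 1 and 20 give w8 = 0.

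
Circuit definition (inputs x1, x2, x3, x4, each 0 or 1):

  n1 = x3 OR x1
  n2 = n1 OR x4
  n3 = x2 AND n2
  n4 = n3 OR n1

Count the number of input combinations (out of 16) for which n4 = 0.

n4 = n3 OR n1 must be 0, so both n3 = 0 and n1 = 0.
Satisfying assignments:
  x1=0, x2=0, x3=0, x4=0
  x1=0, x2=0, x3=0, x4=1
  x1=0, x2=1, x3=0, x4=0

3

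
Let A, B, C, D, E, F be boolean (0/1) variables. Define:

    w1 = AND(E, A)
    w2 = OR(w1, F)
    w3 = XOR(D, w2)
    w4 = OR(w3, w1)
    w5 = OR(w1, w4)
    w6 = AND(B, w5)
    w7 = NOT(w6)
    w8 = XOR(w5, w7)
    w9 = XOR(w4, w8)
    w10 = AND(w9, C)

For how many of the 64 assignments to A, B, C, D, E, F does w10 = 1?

22

w10 = AND(w9, C) must be 1, so both w9 = 1 and C = 1.
Enumerating the 64 input combinations, 22 give w10 = 1 and 42 give w10 = 0.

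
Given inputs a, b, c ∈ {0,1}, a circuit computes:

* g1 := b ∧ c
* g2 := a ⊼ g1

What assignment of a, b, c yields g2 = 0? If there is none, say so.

a=1, b=1, c=1

g2 = a ⊼ g1 must be 0, so both a = 1 and g1 = 1.
g1 = b ∧ c must be 1, so both b = 1 and c = 1.
Check with a=1, b=1, c=1:
g1 = b ∧ c = 1 ∧ 1 = 1
g2 = a ⊼ g1 = 1 ⊼ 1 = 0
So g2 = 0 as required.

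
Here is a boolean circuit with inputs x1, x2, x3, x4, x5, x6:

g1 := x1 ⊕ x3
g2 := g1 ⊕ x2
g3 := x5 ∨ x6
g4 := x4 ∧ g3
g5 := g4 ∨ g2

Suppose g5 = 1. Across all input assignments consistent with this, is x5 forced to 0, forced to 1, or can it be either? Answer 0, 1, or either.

Both values of x5 occur among assignments with g5 = 1:
  x5=0: x1=0, x2=0, x3=0, x4=1, x5=0, x6=1
  x5=1: x1=0, x2=0, x3=0, x4=1, x5=1, x6=0

either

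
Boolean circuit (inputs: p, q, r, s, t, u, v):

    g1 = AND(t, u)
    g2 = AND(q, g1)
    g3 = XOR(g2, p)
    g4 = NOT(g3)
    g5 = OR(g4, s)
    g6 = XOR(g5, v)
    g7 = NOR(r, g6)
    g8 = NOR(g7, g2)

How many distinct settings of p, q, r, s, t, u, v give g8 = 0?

g8 = NOR(g7, g2) must be 0, so at least one of g7, g2 is 1.
Enumerating the 128 input combinations, 44 give g8 = 0 and 84 give g8 = 1.

44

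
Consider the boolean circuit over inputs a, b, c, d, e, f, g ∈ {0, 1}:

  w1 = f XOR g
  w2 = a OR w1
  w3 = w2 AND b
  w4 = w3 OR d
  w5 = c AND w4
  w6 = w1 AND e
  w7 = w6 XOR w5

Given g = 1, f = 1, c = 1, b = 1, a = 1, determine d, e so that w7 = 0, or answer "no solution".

With g = 1, f = 1, c = 1, b = 1, a = 1 fixed, none of the 4 settings of d, e give w7 = 0.
For example, with d=0, e=0:
w1 = f XOR g = 1 XOR 1 = 0
w2 = a OR w1 = 1 OR 0 = 1
w3 = w2 AND b = 1 AND 1 = 1
w4 = w3 OR d = 1 OR 0 = 1
w5 = c AND w4 = 1 AND 1 = 1
w6 = w1 AND e = 0 AND 0 = 0
w7 = w6 XOR w5 = 0 XOR 1 = 1
giving w7 = 1 ≠ 0.

no solution exists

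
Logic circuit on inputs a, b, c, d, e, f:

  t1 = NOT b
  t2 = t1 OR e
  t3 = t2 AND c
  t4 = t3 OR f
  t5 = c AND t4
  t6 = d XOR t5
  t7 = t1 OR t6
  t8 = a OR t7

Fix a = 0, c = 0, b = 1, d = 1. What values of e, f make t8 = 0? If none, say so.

no solution exists

With a = 0, c = 0, b = 1, d = 1 fixed, none of the 4 settings of e, f give t8 = 0.
For example, with e=0, f=0:
t1 = NOT b = NOT 1 = 0
t2 = t1 OR e = 0 OR 0 = 0
t3 = t2 AND c = 0 AND 0 = 0
t4 = t3 OR f = 0 OR 0 = 0
t5 = c AND t4 = 0 AND 0 = 0
t6 = d XOR t5 = 1 XOR 0 = 1
t7 = t1 OR t6 = 0 OR 1 = 1
t8 = a OR t7 = 0 OR 1 = 1
giving t8 = 1 ≠ 0.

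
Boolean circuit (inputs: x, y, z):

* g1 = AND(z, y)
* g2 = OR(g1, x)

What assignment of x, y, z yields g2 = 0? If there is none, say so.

x=0 y=0 z=1

Check with x=0 y=0 z=1:
g1 = AND(z, y) = AND(1, 0) = 0
g2 = OR(g1, x) = OR(0, 0) = 0
So g2 = 0 as required.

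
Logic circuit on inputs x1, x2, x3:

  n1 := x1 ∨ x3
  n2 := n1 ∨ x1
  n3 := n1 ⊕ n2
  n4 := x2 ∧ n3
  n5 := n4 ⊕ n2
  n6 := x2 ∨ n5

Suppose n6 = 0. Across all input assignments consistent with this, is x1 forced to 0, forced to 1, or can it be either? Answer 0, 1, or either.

0

n6 = x2 ∨ n5 must be 0, so both x2 = 0 and n5 = 0.
n5 = n4 ⊕ n2 must be 0, so n4 and n2 are equal.
Every assignment with n6 = 0 has x1 = 0; there are 1 such assignment(s).
  x1=0, x2=0, x3=0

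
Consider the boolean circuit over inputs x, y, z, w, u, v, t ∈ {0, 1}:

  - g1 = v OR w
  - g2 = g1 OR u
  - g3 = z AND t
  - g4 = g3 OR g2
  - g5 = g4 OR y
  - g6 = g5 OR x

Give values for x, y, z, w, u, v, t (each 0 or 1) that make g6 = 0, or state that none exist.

g6 = g5 OR x must be 0, so both g5 = 0 and x = 0.
g5 = g4 OR y must be 0, so both g4 = 0 and y = 0.
g4 = g3 OR g2 must be 0, so both g3 = 0 and g2 = 0.
Check with x=0 y=0 z=1 w=0 u=0 v=0 t=0:
g1 = v OR w = 0 OR 0 = 0
g2 = g1 OR u = 0 OR 0 = 0
g3 = z AND t = 1 AND 0 = 0
g4 = g3 OR g2 = 0 OR 0 = 0
g5 = g4 OR y = 0 OR 0 = 0
g6 = g5 OR x = 0 OR 0 = 0
So g6 = 0 as required.

x=0 y=0 z=1 w=0 u=0 v=0 t=0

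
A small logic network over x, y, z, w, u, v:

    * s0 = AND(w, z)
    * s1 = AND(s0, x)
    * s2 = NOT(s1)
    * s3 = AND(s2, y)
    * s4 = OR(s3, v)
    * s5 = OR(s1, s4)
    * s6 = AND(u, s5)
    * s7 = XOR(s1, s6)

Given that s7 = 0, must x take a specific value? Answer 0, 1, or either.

either

Both values of x occur among assignments with s7 = 0:
  x=0: x=0, y=0, z=0, w=0, u=0, v=0
  x=1: x=1, y=0, z=0, w=0, u=0, v=0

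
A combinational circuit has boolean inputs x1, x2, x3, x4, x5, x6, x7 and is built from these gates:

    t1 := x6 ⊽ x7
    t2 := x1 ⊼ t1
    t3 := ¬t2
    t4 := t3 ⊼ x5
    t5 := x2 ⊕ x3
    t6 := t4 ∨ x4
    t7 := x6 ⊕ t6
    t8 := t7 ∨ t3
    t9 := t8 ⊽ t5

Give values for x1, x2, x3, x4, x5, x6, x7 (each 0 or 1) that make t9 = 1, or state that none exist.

x1=1, x2=1, x3=1, x4=1, x5=1, x6=1, x7=1

t9 = t8 ⊽ t5 must be 1, so both t8 = 0 and t5 = 0.
Check with x1=1, x2=1, x3=1, x4=1, x5=1, x6=1, x7=1:
t1 = x6 ⊽ x7 = 1 ⊽ 1 = 0
t2 = x1 ⊼ t1 = 1 ⊼ 0 = 1
t3 = ¬t2 = ¬1 = 0
t4 = t3 ⊼ x5 = 0 ⊼ 1 = 1
t5 = x2 ⊕ x3 = 1 ⊕ 1 = 0
t6 = t4 ∨ x4 = 1 ∨ 1 = 1
t7 = x6 ⊕ t6 = 1 ⊕ 1 = 0
t8 = t7 ∨ t3 = 0 ∨ 0 = 0
t9 = t8 ⊽ t5 = 0 ⊽ 0 = 1
So t9 = 1 as required.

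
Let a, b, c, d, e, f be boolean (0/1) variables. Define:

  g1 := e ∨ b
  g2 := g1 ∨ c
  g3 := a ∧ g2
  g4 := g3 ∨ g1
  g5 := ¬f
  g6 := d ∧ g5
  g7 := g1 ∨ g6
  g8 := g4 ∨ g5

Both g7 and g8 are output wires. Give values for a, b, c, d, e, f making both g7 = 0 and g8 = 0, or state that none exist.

Check with a=1 b=0 c=0 d=0 e=0 f=1:
g1 = e ∨ b = 0 ∨ 0 = 0
g2 = g1 ∨ c = 0 ∨ 0 = 0
g3 = a ∧ g2 = 1 ∧ 0 = 0
g4 = g3 ∨ g1 = 0 ∨ 0 = 0
g5 = ¬f = ¬1 = 0
g6 = d ∧ g5 = 0 ∧ 0 = 0
g7 = g1 ∨ g6 = 0 ∨ 0 = 0
g8 = g4 ∨ g5 = 0 ∨ 0 = 0
So g7 = 0 and g8 = 0.

a=1 b=0 c=0 d=0 e=0 f=1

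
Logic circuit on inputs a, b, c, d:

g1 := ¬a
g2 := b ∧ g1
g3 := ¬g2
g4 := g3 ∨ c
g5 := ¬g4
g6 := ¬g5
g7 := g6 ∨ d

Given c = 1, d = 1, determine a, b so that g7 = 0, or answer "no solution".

With c = 1, d = 1 fixed, none of the 4 settings of a, b give g7 = 0.
For example, with a=1, b=0:
g1 = ¬a = ¬1 = 0
g2 = b ∧ g1 = 0 ∧ 0 = 0
g3 = ¬g2 = ¬0 = 1
g4 = g3 ∨ c = 1 ∨ 1 = 1
g5 = ¬g4 = ¬1 = 0
g6 = ¬g5 = ¬0 = 1
g7 = g6 ∨ d = 1 ∨ 1 = 1
giving g7 = 1 ≠ 0.

no solution exists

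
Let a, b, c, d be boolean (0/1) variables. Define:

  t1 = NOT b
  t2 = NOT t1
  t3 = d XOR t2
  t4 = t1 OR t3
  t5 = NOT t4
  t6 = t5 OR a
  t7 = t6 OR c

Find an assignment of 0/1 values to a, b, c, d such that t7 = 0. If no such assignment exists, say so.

t7 = t6 OR c must be 0, so both t6 = 0 and c = 0.
t6 = t5 OR a must be 0, so both t5 = 0 and a = 0.
t5 = NOT t4 must be 0, so t4 = 1.
Check with a=0, b=0, c=0, d=1:
t1 = NOT b = NOT 0 = 1
t2 = NOT t1 = NOT 1 = 0
t3 = d XOR t2 = 1 XOR 0 = 1
t4 = t1 OR t3 = 1 OR 1 = 1
t5 = NOT t4 = NOT 1 = 0
t6 = t5 OR a = 0 OR 0 = 0
t7 = t6 OR c = 0 OR 0 = 0
So t7 = 0 as required.

a=0, b=0, c=0, d=1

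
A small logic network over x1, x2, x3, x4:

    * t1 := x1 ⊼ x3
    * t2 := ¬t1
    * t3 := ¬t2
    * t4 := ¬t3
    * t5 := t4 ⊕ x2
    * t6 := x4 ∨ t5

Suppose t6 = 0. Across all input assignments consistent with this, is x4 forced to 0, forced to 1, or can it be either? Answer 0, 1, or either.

0

t6 = x4 ∨ t5 must be 0, so both x4 = 0 and t5 = 0.
t5 = t4 ⊕ x2 must be 0, so t4 and x2 are equal.
Every assignment with t6 = 0 has x4 = 0; there are 4 such assignment(s).
  x1=0, x2=0, x3=0, x4=0
  x1=0, x2=0, x3=1, x4=0
  x1=1, x2=0, x3=0, x4=0
  x1=1, x2=1, x3=1, x4=0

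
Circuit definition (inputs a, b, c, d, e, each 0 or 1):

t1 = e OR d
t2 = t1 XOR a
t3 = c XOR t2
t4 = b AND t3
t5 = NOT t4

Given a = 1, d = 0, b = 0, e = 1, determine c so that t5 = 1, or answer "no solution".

t5 = NOT t4 must be 1, so t4 = 0.
Check with a = 1, d = 0, b = 0, e = 1 and c=0:
t1 = e OR d = 1 OR 0 = 1
t2 = t1 XOR a = 1 XOR 1 = 0
t3 = c XOR t2 = 0 XOR 0 = 0
t4 = b AND t3 = 0 AND 0 = 0
t5 = NOT t4 = NOT 0 = 1
So t5 = 1.

c=0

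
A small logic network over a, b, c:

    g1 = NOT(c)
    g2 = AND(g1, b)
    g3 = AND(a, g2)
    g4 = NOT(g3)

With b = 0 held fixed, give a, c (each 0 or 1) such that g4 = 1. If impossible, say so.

a=0 c=1

g4 = NOT(g3) must be 1, so g3 = 0.
Check with b = 0 and a=0, c=1:
g1 = NOT(c) = NOT 1 = 0
g2 = AND(g1, b) = AND(0, 0) = 0
g3 = AND(a, g2) = AND(0, 0) = 0
g4 = NOT(g3) = NOT 0 = 1
So g4 = 1.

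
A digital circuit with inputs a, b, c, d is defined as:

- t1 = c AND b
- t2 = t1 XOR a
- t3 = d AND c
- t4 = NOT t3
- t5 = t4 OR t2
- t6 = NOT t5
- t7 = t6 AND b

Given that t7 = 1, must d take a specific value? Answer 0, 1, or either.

1

t7 = t6 AND b must be 1, so both t6 = 1 and b = 1.
t6 = NOT t5 must be 1, so t5 = 0.
Every assignment with t7 = 1 has d = 1; there are 1 such assignment(s).
  a=1, b=1, c=1, d=1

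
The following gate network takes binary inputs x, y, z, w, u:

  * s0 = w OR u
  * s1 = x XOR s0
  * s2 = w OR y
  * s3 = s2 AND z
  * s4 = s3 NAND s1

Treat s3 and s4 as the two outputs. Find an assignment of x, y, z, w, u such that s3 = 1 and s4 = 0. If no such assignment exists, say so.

x=0 y=1 z=1 w=1 u=1

Check with x=0 y=1 z=1 w=1 u=1:
s0 = w OR u = 1 OR 1 = 1
s1 = x XOR s0 = 0 XOR 1 = 1
s2 = w OR y = 1 OR 1 = 1
s3 = s2 AND z = 1 AND 1 = 1
s4 = s3 NAND s1 = 1 NAND 1 = 0
So s3 = 1 and s4 = 0.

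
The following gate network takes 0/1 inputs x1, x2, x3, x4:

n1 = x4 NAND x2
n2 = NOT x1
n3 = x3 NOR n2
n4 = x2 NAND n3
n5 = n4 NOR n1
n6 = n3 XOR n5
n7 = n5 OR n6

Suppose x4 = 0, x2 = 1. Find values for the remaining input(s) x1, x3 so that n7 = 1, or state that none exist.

n7 = n5 OR n6 must be 1, so at least one of n5, n6 is 1.
Check with x4 = 0, x2 = 1 and x1=1, x3=0:
n1 = x4 NAND x2 = 0 NAND 1 = 1
n2 = NOT x1 = NOT 1 = 0
n3 = x3 NOR n2 = 0 NOR 0 = 1
n4 = x2 NAND n3 = 1 NAND 1 = 0
n5 = n4 NOR n1 = 0 NOR 1 = 0
n6 = n3 XOR n5 = 1 XOR 0 = 1
n7 = n5 OR n6 = 0 OR 1 = 1
So n7 = 1.

x1=1 x3=0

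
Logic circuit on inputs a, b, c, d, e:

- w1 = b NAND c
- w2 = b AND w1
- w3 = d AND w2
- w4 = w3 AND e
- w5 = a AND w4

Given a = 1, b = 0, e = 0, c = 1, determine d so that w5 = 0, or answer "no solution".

d=0

w5 = a AND w4 must be 0, so at least one of a, w4 is 0.
Check with a = 1, b = 0, e = 0, c = 1 and d=0:
w1 = b NAND c = 0 NAND 1 = 1
w2 = b AND w1 = 0 AND 1 = 0
w3 = d AND w2 = 0 AND 0 = 0
w4 = w3 AND e = 0 AND 0 = 0
w5 = a AND w4 = 1 AND 0 = 0
So w5 = 0.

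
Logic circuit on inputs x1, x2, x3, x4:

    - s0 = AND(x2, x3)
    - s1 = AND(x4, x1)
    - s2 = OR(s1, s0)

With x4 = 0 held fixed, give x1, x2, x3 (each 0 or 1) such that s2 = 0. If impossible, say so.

x1=0, x2=0, x3=1

Check with x4 = 0 and x1=0, x2=0, x3=1:
s0 = AND(x2, x3) = AND(0, 1) = 0
s1 = AND(x4, x1) = AND(0, 0) = 0
s2 = OR(s1, s0) = OR(0, 0) = 0
So s2 = 0.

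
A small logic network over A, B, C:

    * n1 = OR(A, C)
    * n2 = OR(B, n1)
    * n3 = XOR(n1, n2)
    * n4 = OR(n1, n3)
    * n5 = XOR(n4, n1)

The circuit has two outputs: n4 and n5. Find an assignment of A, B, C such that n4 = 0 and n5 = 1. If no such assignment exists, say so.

no solution exists

Across all 8 input combinations, none give both n4 = 0 and n5 = 1.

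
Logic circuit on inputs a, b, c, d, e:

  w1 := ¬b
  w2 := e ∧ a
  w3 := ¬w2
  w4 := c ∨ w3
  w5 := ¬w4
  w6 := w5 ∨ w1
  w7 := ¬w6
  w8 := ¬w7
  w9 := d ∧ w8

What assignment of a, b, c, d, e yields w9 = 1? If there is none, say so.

a=0, b=0, c=0, d=1, e=0

w9 = d ∧ w8 must be 1, so both d = 1 and w8 = 1.
Check with a=0, b=0, c=0, d=1, e=0:
w1 = ¬b = ¬0 = 1
w2 = e ∧ a = 0 ∧ 0 = 0
w3 = ¬w2 = ¬0 = 1
w4 = c ∨ w3 = 0 ∨ 1 = 1
w5 = ¬w4 = ¬1 = 0
w6 = w5 ∨ w1 = 0 ∨ 1 = 1
w7 = ¬w6 = ¬1 = 0
w8 = ¬w7 = ¬0 = 1
w9 = d ∧ w8 = 1 ∧ 1 = 1
So w9 = 1 as required.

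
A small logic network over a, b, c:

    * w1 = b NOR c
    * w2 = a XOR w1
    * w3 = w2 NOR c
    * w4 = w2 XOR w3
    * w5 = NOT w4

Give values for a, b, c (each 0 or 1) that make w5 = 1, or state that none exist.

a=0, b=1, c=1

w5 = NOT w4 must be 1, so w4 = 0.
w4 = w2 XOR w3 must be 0, so w2 and w3 are equal.
Check with a=0, b=1, c=1:
w1 = b NOR c = 1 NOR 1 = 0
w2 = a XOR w1 = 0 XOR 0 = 0
w3 = w2 NOR c = 0 NOR 1 = 0
w4 = w2 XOR w3 = 0 XOR 0 = 0
w5 = NOT w4 = NOT 0 = 1
So w5 = 1 as required.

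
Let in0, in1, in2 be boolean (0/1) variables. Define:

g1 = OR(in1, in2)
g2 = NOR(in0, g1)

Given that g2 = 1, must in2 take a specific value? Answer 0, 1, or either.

0

g2 = NOR(in0, g1) must be 1, so both in0 = 0 and g1 = 0.
Every assignment with g2 = 1 has in2 = 0; there are 1 such assignment(s).
  in0=0, in1=0, in2=0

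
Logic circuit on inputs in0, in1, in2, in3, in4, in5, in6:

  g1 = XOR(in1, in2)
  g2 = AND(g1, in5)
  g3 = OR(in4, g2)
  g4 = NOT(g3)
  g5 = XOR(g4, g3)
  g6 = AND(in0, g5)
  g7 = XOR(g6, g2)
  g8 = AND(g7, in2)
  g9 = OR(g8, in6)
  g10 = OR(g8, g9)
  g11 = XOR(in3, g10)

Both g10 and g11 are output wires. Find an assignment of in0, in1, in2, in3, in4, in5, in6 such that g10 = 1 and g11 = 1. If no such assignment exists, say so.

in0=0, in1=0, in2=1, in3=0, in4=0, in5=0, in6=1

Check with in0=0, in1=0, in2=1, in3=0, in4=0, in5=0, in6=1:
g1 = XOR(in1, in2) = XOR(0, 1) = 1
g2 = AND(g1, in5) = AND(1, 0) = 0
g3 = OR(in4, g2) = OR(0, 0) = 0
g4 = NOT(g3) = NOT 0 = 1
g5 = XOR(g4, g3) = XOR(1, 0) = 1
g6 = AND(in0, g5) = AND(0, 1) = 0
g7 = XOR(g6, g2) = XOR(0, 0) = 0
g8 = AND(g7, in2) = AND(0, 1) = 0
g9 = OR(g8, in6) = OR(0, 1) = 1
g10 = OR(g8, g9) = OR(0, 1) = 1
g11 = XOR(in3, g10) = XOR(0, 1) = 1
So g10 = 1 and g11 = 1.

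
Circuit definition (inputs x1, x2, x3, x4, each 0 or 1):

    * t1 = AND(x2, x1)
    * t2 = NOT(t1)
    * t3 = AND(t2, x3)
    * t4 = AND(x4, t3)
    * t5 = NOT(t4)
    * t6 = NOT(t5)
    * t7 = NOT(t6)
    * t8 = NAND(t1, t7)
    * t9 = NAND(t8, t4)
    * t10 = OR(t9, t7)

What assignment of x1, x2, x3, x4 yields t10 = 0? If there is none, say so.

x1=1, x2=0, x3=1, x4=1

t10 = OR(t9, t7) must be 0, so both t9 = 0 and t7 = 0.
Check with x1=1, x2=0, x3=1, x4=1:
t1 = AND(x2, x1) = AND(0, 1) = 0
t2 = NOT(t1) = NOT 0 = 1
t3 = AND(t2, x3) = AND(1, 1) = 1
t4 = AND(x4, t3) = AND(1, 1) = 1
t5 = NOT(t4) = NOT 1 = 0
t6 = NOT(t5) = NOT 0 = 1
t7 = NOT(t6) = NOT 1 = 0
t8 = NAND(t1, t7) = NAND(0, 0) = 1
t9 = NAND(t8, t4) = NAND(1, 1) = 0
t10 = OR(t9, t7) = OR(0, 0) = 0
So t10 = 0 as required.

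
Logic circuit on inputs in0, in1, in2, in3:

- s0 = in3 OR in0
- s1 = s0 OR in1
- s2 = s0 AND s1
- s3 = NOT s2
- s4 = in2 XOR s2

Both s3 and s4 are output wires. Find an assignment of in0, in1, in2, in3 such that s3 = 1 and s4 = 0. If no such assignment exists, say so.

Check with in0=0, in1=1, in2=0, in3=0:
s0 = in3 OR in0 = 0 OR 0 = 0
s1 = s0 OR in1 = 0 OR 1 = 1
s2 = s0 AND s1 = 0 AND 1 = 0
s3 = NOT s2 = NOT 0 = 1
s4 = in2 XOR s2 = 0 XOR 0 = 0
So s3 = 1 and s4 = 0.

in0=0, in1=1, in2=0, in3=0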